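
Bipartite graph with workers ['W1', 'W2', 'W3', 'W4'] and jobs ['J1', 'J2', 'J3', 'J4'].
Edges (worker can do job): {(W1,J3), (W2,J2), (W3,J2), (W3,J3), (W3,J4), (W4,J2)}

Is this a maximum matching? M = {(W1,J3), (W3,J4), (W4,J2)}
Yes, size 3 is maximum

Proposed matching has size 3.
Maximum matching size for this graph: 3.

This is a maximum matching.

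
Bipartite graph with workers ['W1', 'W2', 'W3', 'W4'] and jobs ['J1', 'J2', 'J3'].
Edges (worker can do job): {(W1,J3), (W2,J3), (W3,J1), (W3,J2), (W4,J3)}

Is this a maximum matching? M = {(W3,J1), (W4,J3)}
Yes, size 2 is maximum

Proposed matching has size 2.
Maximum matching size for this graph: 2.

This is a maximum matching.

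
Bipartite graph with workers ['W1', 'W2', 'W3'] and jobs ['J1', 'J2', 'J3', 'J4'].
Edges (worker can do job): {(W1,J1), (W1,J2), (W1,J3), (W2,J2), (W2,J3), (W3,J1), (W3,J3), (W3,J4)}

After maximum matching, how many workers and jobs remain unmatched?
Unmatched: 0 workers, 1 jobs

Maximum matching size: 3
Workers: 3 total, 3 matched, 0 unmatched
Jobs: 4 total, 3 matched, 1 unmatched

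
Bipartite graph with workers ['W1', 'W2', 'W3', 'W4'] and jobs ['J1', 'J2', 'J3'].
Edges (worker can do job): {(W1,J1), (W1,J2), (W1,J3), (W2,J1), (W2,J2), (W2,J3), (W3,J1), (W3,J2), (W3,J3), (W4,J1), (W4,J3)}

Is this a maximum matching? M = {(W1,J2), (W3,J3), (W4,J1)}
Yes, size 3 is maximum

Proposed matching has size 3.
Maximum matching size for this graph: 3.

This is a maximum matching.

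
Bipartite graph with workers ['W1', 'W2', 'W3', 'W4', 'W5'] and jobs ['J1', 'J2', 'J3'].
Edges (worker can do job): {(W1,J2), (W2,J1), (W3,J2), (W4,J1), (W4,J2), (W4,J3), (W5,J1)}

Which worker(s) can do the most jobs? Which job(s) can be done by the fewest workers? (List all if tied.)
Most versatile: W4 (3 jobs); Least covered: J3 (1 workers)

Worker degrees (jobs they can do): W1:1, W2:1, W3:1, W4:3, W5:1
Job degrees (workers who can do it): J1:3, J2:3, J3:1

Maximum worker degree is 3, achieved by: W4
Minimum job degree is 1, achieved by: J3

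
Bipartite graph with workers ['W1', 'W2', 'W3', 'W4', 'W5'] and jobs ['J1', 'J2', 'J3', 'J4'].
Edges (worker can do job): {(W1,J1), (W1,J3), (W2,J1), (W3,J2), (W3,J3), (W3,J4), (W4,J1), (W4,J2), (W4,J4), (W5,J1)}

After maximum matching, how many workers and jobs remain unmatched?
Unmatched: 1 workers, 0 jobs

Maximum matching size: 4
Workers: 5 total, 4 matched, 1 unmatched
Jobs: 4 total, 4 matched, 0 unmatched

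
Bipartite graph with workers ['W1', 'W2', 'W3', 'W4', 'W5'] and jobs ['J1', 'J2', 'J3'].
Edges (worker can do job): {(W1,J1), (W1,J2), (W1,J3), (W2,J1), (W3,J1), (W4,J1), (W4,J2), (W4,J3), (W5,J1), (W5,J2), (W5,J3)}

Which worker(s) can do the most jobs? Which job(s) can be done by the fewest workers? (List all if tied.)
Most versatile: W1, W4, W5 (3 jobs); Least covered: J2, J3 (3 workers)

Worker degrees (jobs they can do): W1:3, W2:1, W3:1, W4:3, W5:3
Job degrees (workers who can do it): J1:5, J2:3, J3:3

Maximum worker degree is 3, achieved by: W1, W4, W5
Minimum job degree is 3, achieved by: J2, J3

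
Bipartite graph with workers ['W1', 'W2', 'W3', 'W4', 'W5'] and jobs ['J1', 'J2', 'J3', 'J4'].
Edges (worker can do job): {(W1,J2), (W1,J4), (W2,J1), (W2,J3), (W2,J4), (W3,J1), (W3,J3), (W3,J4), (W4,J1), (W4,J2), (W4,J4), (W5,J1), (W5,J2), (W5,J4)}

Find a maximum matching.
Matching: {(W2,J3), (W3,J1), (W4,J4), (W5,J2)}

Maximum matching (size 4):
  W2 → J3
  W3 → J1
  W4 → J4
  W5 → J2

Each worker is assigned to at most one job, and each job to at most one worker.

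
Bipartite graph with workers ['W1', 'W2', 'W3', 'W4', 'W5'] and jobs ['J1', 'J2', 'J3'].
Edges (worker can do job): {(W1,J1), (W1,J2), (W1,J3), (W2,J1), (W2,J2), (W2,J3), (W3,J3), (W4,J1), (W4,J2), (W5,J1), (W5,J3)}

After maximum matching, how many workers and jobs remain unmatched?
Unmatched: 2 workers, 0 jobs

Maximum matching size: 3
Workers: 5 total, 3 matched, 2 unmatched
Jobs: 3 total, 3 matched, 0 unmatched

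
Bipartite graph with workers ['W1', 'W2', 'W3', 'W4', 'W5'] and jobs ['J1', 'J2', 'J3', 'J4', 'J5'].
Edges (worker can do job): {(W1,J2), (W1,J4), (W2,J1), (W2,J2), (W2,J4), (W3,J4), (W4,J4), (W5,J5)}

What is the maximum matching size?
Maximum matching size = 4

Maximum matching: {(W1,J2), (W2,J1), (W3,J4), (W5,J5)}
Size: 4

This assigns 4 workers to 4 distinct jobs.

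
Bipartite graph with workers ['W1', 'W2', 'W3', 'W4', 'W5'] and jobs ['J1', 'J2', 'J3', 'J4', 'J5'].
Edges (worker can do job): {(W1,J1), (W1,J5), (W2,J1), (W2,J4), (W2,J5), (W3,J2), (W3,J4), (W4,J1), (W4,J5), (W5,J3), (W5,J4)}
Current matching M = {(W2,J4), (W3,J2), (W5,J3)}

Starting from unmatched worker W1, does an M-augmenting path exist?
Yes: W1 → J1

An M-augmenting path alternates non-matching / matching edges, starting and ending at unmatched vertices.
Path: W1 → J1
(J1 is unmatched in M, so the path is augmenting.)
Flipping edges along this path would increase |M| from 3 to 4.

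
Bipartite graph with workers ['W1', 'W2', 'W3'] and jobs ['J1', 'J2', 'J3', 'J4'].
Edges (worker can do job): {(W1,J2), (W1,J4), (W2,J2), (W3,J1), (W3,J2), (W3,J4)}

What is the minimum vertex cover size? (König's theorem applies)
Minimum vertex cover size = 3

By König's theorem: in bipartite graphs,
min vertex cover = max matching = 3

Maximum matching has size 3, so minimum vertex cover also has size 3.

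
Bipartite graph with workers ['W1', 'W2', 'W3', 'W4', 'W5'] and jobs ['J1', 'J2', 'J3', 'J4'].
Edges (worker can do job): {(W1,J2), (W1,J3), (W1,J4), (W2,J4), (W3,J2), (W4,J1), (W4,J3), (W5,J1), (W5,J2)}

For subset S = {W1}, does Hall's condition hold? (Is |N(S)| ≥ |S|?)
Yes: |N(S)| = 3, |S| = 1

Subset S = {W1}
Neighbors N(S) = {J2, J3, J4}

|N(S)| = 3, |S| = 1
Hall's condition: |N(S)| ≥ |S| is satisfied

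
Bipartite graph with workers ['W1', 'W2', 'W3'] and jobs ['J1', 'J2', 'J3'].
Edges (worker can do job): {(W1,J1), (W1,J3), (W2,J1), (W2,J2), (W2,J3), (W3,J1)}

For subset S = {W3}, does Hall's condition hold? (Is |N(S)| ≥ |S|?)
Yes: |N(S)| = 1, |S| = 1

Subset S = {W3}
Neighbors N(S) = {J1}

|N(S)| = 1, |S| = 1
Hall's condition: |N(S)| ≥ |S| is satisfied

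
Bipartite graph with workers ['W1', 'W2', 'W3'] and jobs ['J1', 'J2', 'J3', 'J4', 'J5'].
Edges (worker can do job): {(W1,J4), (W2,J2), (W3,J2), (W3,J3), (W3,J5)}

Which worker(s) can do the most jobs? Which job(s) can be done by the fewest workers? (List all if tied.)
Most versatile: W3 (3 jobs); Least covered: J1 (0 workers)

Worker degrees (jobs they can do): W1:1, W2:1, W3:3
Job degrees (workers who can do it): J1:0, J2:2, J3:1, J4:1, J5:1

Maximum worker degree is 3, achieved by: W3
Minimum job degree is 0, achieved by: J1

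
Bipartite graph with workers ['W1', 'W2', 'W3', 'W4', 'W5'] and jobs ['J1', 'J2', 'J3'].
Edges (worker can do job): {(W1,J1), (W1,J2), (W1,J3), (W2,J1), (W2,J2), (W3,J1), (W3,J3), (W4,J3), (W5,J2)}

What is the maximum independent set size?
Maximum independent set = 5

By König's theorem:
- Min vertex cover = Max matching = 3
- Max independent set = Total vertices - Min vertex cover
- Max independent set = 8 - 3 = 5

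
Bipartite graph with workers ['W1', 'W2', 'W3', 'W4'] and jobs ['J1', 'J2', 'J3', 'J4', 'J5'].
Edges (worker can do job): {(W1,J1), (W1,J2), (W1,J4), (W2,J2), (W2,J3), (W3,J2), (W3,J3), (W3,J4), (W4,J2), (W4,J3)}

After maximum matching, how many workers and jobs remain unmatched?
Unmatched: 0 workers, 1 jobs

Maximum matching size: 4
Workers: 4 total, 4 matched, 0 unmatched
Jobs: 5 total, 4 matched, 1 unmatched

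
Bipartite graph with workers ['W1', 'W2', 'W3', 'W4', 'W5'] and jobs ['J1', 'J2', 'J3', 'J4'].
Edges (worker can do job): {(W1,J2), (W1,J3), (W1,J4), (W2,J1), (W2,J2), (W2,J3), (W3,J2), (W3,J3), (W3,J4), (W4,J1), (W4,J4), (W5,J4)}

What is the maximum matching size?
Maximum matching size = 4

Maximum matching: {(W1,J2), (W3,J3), (W4,J1), (W5,J4)}
Size: 4

This assigns 4 workers to 4 distinct jobs.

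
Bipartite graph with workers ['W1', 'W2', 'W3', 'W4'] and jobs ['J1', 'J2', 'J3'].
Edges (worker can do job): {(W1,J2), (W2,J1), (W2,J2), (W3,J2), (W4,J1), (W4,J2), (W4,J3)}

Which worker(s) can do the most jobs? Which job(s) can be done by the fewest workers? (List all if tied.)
Most versatile: W4 (3 jobs); Least covered: J3 (1 workers)

Worker degrees (jobs they can do): W1:1, W2:2, W3:1, W4:3
Job degrees (workers who can do it): J1:2, J2:4, J3:1

Maximum worker degree is 3, achieved by: W4
Minimum job degree is 1, achieved by: J3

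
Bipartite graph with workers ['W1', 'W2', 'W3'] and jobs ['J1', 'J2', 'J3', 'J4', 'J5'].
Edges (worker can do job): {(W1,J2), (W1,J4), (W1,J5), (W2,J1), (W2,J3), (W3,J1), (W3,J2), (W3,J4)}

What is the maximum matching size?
Maximum matching size = 3

Maximum matching: {(W1,J5), (W2,J1), (W3,J4)}
Size: 3

This assigns 3 workers to 3 distinct jobs.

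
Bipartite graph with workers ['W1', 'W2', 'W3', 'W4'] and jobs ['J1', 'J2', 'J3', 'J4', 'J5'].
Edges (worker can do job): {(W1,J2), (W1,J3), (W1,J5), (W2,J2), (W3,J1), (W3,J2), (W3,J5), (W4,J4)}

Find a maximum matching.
Matching: {(W1,J5), (W2,J2), (W3,J1), (W4,J4)}

Maximum matching (size 4):
  W1 → J5
  W2 → J2
  W3 → J1
  W4 → J4

Each worker is assigned to at most one job, and each job to at most one worker.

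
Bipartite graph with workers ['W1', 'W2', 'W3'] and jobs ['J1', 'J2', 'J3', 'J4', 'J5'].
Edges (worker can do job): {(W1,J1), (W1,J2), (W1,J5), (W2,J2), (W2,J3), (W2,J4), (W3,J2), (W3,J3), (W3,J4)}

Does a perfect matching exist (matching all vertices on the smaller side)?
Yes, perfect matching exists (size 3)

Perfect matching: {(W1,J2), (W2,J3), (W3,J4)}
All 3 vertices on the smaller side are matched.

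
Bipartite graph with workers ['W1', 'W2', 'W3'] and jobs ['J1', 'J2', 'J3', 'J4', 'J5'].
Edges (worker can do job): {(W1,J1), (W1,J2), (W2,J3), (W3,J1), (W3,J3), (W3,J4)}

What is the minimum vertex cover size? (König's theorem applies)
Minimum vertex cover size = 3

By König's theorem: in bipartite graphs,
min vertex cover = max matching = 3

Maximum matching has size 3, so minimum vertex cover also has size 3.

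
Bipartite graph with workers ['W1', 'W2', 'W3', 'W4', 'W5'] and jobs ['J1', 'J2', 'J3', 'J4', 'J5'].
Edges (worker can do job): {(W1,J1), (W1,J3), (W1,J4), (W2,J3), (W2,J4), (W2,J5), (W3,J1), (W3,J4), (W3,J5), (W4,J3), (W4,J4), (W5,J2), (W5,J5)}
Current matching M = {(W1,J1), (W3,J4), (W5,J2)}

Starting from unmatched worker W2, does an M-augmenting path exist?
Yes: W2 → J4 → W3 → J5

An M-augmenting path alternates non-matching / matching edges, starting and ending at unmatched vertices.
Path: W2 → J4 → W3 → J5
(J5 is unmatched in M, so the path is augmenting.)
Flipping edges along this path would increase |M| from 3 to 4.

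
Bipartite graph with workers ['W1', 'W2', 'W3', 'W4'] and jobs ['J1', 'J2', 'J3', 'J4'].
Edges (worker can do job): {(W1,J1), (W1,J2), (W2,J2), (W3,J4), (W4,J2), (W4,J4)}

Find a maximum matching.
Matching: {(W1,J1), (W3,J4), (W4,J2)}

Maximum matching (size 3):
  W1 → J1
  W3 → J4
  W4 → J2

Each worker is assigned to at most one job, and each job to at most one worker.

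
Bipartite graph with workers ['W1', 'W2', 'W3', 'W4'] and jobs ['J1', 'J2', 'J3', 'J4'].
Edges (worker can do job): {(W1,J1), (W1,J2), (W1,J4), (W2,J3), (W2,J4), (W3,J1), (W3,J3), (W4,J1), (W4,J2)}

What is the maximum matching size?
Maximum matching size = 4

Maximum matching: {(W1,J1), (W2,J4), (W3,J3), (W4,J2)}
Size: 4

This assigns 4 workers to 4 distinct jobs.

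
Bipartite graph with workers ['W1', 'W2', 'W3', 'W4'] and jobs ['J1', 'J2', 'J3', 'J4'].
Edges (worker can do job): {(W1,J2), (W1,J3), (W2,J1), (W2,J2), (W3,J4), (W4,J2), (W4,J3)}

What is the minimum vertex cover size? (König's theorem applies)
Minimum vertex cover size = 4

By König's theorem: in bipartite graphs,
min vertex cover = max matching = 4

Maximum matching has size 4, so minimum vertex cover also has size 4.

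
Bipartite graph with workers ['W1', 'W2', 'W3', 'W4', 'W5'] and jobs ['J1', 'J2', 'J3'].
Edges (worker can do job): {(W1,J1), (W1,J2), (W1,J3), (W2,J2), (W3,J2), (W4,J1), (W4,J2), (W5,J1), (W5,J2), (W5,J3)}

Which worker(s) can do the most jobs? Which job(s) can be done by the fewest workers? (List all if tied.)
Most versatile: W1, W5 (3 jobs); Least covered: J3 (2 workers)

Worker degrees (jobs they can do): W1:3, W2:1, W3:1, W4:2, W5:3
Job degrees (workers who can do it): J1:3, J2:5, J3:2

Maximum worker degree is 3, achieved by: W1, W5
Minimum job degree is 2, achieved by: J3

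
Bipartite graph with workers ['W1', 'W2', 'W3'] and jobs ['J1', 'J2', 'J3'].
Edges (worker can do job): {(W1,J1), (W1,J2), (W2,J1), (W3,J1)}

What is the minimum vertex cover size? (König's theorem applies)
Minimum vertex cover size = 2

By König's theorem: in bipartite graphs,
min vertex cover = max matching = 2

Maximum matching has size 2, so minimum vertex cover also has size 2.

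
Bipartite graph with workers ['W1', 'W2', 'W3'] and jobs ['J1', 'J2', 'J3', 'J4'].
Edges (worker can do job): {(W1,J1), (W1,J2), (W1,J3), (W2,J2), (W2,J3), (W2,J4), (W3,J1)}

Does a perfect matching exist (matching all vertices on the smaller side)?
Yes, perfect matching exists (size 3)

Perfect matching: {(W1,J2), (W2,J4), (W3,J1)}
All 3 vertices on the smaller side are matched.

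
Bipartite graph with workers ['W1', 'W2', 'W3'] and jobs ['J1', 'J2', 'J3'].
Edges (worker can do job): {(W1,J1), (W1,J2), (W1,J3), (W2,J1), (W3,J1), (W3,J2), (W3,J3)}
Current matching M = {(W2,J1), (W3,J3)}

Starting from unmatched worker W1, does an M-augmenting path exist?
Yes: W1 → J2

An M-augmenting path alternates non-matching / matching edges, starting and ending at unmatched vertices.
Path: W1 → J2
(J2 is unmatched in M, so the path is augmenting.)
Flipping edges along this path would increase |M| from 2 to 3.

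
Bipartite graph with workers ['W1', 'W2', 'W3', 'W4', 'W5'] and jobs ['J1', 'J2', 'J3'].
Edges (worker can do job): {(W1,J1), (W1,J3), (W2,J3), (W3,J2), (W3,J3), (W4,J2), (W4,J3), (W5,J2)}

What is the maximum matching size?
Maximum matching size = 3

Maximum matching: {(W1,J1), (W3,J2), (W4,J3)}
Size: 3

This assigns 3 workers to 3 distinct jobs.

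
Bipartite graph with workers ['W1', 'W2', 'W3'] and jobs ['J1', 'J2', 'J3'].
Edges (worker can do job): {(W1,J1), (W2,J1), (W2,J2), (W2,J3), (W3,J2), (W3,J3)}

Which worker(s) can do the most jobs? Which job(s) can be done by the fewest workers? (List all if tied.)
Most versatile: W2 (3 jobs); Least covered: J1, J2, J3 (2 workers)

Worker degrees (jobs they can do): W1:1, W2:3, W3:2
Job degrees (workers who can do it): J1:2, J2:2, J3:2

Maximum worker degree is 3, achieved by: W2
Minimum job degree is 2, achieved by: J1, J2, J3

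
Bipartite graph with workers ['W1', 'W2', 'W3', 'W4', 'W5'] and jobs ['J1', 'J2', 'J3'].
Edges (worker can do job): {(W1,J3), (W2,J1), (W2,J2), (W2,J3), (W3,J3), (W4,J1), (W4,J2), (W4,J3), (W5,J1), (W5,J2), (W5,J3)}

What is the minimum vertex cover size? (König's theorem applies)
Minimum vertex cover size = 3

By König's theorem: in bipartite graphs,
min vertex cover = max matching = 3

Maximum matching has size 3, so minimum vertex cover also has size 3.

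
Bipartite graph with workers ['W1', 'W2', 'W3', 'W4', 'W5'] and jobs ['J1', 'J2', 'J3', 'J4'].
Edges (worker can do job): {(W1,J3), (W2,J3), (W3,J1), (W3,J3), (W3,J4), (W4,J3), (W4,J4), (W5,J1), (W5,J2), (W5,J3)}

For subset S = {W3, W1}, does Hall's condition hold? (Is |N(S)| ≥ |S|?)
Yes: |N(S)| = 3, |S| = 2

Subset S = {W3, W1}
Neighbors N(S) = {J1, J3, J4}

|N(S)| = 3, |S| = 2
Hall's condition: |N(S)| ≥ |S| is satisfied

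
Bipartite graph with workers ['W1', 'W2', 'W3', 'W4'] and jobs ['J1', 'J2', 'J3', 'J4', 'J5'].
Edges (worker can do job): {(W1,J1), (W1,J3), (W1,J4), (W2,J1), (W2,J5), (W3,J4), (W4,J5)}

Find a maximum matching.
Matching: {(W1,J3), (W2,J1), (W3,J4), (W4,J5)}

Maximum matching (size 4):
  W1 → J3
  W2 → J1
  W3 → J4
  W4 → J5

Each worker is assigned to at most one job, and each job to at most one worker.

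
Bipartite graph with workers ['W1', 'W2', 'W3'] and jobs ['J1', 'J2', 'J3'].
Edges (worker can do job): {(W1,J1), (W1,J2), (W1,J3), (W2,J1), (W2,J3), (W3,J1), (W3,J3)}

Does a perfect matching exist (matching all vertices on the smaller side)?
Yes, perfect matching exists (size 3)

Perfect matching: {(W1,J2), (W2,J1), (W3,J3)}
All 3 vertices on the smaller side are matched.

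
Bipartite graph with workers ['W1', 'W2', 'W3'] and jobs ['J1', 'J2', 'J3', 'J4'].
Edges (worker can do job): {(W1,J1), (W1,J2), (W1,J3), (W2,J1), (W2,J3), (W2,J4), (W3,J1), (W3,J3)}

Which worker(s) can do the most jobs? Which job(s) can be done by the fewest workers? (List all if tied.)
Most versatile: W1, W2 (3 jobs); Least covered: J2, J4 (1 workers)

Worker degrees (jobs they can do): W1:3, W2:3, W3:2
Job degrees (workers who can do it): J1:3, J2:1, J3:3, J4:1

Maximum worker degree is 3, achieved by: W1, W2
Minimum job degree is 1, achieved by: J2, J4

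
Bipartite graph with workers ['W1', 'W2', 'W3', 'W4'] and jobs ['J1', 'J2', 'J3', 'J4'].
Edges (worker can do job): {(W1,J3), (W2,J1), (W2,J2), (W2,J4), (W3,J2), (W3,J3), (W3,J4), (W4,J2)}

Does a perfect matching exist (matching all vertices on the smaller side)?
Yes, perfect matching exists (size 4)

Perfect matching: {(W1,J3), (W2,J1), (W3,J4), (W4,J2)}
All 4 vertices on the smaller side are matched.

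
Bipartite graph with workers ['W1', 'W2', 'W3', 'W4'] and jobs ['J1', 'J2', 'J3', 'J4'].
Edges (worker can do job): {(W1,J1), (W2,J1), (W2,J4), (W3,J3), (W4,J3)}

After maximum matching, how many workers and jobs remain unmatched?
Unmatched: 1 workers, 1 jobs

Maximum matching size: 3
Workers: 4 total, 3 matched, 1 unmatched
Jobs: 4 total, 3 matched, 1 unmatched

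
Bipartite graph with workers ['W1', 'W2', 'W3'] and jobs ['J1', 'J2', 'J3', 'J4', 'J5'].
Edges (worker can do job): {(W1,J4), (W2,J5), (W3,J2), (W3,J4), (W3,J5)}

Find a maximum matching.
Matching: {(W1,J4), (W2,J5), (W3,J2)}

Maximum matching (size 3):
  W1 → J4
  W2 → J5
  W3 → J2

Each worker is assigned to at most one job, and each job to at most one worker.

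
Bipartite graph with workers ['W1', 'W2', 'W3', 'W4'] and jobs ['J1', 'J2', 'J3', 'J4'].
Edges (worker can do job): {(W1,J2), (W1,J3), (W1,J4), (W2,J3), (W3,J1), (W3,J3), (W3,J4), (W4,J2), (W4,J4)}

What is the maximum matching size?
Maximum matching size = 4

Maximum matching: {(W1,J4), (W2,J3), (W3,J1), (W4,J2)}
Size: 4

This assigns 4 workers to 4 distinct jobs.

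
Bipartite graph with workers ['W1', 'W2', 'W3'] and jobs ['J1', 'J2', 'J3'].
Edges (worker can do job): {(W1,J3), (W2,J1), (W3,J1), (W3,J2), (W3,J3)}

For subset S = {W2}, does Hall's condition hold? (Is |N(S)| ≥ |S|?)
Yes: |N(S)| = 1, |S| = 1

Subset S = {W2}
Neighbors N(S) = {J1}

|N(S)| = 1, |S| = 1
Hall's condition: |N(S)| ≥ |S| is satisfied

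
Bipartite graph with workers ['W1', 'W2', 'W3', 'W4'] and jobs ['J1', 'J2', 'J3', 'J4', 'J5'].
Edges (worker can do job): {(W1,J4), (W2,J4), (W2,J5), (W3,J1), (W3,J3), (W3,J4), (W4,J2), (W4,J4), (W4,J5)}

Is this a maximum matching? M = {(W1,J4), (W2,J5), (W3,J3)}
No, size 3 is not maximum

Proposed matching has size 3.
Maximum matching size for this graph: 4.

This is NOT maximum - can be improved to size 4.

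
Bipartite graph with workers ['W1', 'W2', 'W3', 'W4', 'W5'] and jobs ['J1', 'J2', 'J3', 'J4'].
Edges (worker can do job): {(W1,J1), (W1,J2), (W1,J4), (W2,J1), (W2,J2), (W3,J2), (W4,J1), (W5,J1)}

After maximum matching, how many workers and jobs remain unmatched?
Unmatched: 2 workers, 1 jobs

Maximum matching size: 3
Workers: 5 total, 3 matched, 2 unmatched
Jobs: 4 total, 3 matched, 1 unmatched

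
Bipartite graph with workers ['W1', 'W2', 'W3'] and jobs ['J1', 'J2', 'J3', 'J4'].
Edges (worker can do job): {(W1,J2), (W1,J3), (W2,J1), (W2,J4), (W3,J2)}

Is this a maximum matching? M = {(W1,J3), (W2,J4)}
No, size 2 is not maximum

Proposed matching has size 2.
Maximum matching size for this graph: 3.

This is NOT maximum - can be improved to size 3.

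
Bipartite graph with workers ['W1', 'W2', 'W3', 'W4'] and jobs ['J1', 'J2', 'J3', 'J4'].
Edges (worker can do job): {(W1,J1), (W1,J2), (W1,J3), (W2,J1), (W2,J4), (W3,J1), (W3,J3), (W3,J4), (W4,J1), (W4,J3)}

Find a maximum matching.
Matching: {(W1,J2), (W2,J4), (W3,J3), (W4,J1)}

Maximum matching (size 4):
  W1 → J2
  W2 → J4
  W3 → J3
  W4 → J1

Each worker is assigned to at most one job, and each job to at most one worker.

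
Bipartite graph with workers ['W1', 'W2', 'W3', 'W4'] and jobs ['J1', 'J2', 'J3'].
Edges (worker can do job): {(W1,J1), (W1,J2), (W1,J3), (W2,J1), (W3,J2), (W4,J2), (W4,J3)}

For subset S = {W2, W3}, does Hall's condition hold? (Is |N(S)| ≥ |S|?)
Yes: |N(S)| = 2, |S| = 2

Subset S = {W2, W3}
Neighbors N(S) = {J1, J2}

|N(S)| = 2, |S| = 2
Hall's condition: |N(S)| ≥ |S| is satisfied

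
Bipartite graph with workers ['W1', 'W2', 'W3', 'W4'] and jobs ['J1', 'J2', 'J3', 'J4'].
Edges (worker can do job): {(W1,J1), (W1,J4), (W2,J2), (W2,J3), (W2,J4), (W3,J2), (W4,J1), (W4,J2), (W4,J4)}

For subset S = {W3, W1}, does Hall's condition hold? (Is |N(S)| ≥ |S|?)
Yes: |N(S)| = 3, |S| = 2

Subset S = {W3, W1}
Neighbors N(S) = {J1, J2, J4}

|N(S)| = 3, |S| = 2
Hall's condition: |N(S)| ≥ |S| is satisfied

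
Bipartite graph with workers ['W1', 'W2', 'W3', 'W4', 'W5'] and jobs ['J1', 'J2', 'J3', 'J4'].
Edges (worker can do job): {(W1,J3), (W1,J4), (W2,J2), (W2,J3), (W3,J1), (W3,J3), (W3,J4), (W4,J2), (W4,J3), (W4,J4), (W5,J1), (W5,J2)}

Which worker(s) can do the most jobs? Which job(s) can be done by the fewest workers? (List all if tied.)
Most versatile: W3, W4 (3 jobs); Least covered: J1 (2 workers)

Worker degrees (jobs they can do): W1:2, W2:2, W3:3, W4:3, W5:2
Job degrees (workers who can do it): J1:2, J2:3, J3:4, J4:3

Maximum worker degree is 3, achieved by: W3, W4
Minimum job degree is 2, achieved by: J1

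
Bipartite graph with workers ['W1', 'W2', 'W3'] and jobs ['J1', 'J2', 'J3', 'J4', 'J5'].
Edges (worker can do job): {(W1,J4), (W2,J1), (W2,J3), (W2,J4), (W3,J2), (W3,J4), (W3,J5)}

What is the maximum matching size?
Maximum matching size = 3

Maximum matching: {(W1,J4), (W2,J3), (W3,J5)}
Size: 3

This assigns 3 workers to 3 distinct jobs.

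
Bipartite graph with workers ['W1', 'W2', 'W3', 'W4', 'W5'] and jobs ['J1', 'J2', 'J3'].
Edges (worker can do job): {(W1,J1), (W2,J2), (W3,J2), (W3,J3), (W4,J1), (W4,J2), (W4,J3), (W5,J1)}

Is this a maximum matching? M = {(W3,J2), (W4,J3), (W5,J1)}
Yes, size 3 is maximum

Proposed matching has size 3.
Maximum matching size for this graph: 3.

This is a maximum matching.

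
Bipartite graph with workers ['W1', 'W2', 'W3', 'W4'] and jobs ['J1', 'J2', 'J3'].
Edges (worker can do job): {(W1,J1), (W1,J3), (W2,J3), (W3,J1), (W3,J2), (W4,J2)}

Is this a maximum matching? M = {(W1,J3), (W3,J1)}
No, size 2 is not maximum

Proposed matching has size 2.
Maximum matching size for this graph: 3.

This is NOT maximum - can be improved to size 3.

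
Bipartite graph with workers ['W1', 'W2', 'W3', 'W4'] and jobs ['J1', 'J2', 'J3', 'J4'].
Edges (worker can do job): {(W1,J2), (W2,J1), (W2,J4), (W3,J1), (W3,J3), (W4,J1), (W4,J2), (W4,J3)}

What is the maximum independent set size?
Maximum independent set = 4

By König's theorem:
- Min vertex cover = Max matching = 4
- Max independent set = Total vertices - Min vertex cover
- Max independent set = 8 - 4 = 4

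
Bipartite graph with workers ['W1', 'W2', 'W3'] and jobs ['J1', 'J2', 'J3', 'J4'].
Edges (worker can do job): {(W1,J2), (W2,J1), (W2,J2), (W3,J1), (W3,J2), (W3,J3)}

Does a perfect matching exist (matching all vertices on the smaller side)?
Yes, perfect matching exists (size 3)

Perfect matching: {(W1,J2), (W2,J1), (W3,J3)}
All 3 vertices on the smaller side are matched.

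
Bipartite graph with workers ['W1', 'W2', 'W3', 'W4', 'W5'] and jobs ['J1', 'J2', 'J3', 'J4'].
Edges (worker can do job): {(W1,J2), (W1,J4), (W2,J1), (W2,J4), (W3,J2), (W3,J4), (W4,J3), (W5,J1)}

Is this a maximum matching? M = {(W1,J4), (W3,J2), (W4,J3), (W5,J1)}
Yes, size 4 is maximum

Proposed matching has size 4.
Maximum matching size for this graph: 4.

This is a maximum matching.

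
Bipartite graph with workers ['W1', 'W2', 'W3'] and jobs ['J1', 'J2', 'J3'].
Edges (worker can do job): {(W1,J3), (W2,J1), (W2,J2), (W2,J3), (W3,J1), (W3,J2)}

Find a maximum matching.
Matching: {(W1,J3), (W2,J2), (W3,J1)}

Maximum matching (size 3):
  W1 → J3
  W2 → J2
  W3 → J1

Each worker is assigned to at most one job, and each job to at most one worker.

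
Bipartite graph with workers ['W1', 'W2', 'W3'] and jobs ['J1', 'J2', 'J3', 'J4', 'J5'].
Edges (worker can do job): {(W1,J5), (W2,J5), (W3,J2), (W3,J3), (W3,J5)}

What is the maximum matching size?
Maximum matching size = 2

Maximum matching: {(W1,J5), (W3,J3)}
Size: 2

This assigns 2 workers to 2 distinct jobs.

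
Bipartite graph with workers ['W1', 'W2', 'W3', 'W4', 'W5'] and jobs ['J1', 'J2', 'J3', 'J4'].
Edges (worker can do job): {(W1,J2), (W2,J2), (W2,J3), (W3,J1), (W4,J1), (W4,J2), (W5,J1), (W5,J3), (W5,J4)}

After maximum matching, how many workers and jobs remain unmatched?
Unmatched: 1 workers, 0 jobs

Maximum matching size: 4
Workers: 5 total, 4 matched, 1 unmatched
Jobs: 4 total, 4 matched, 0 unmatched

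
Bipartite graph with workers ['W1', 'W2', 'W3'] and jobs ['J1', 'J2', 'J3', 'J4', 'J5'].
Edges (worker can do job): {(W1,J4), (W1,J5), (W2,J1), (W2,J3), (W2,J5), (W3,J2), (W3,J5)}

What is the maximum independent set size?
Maximum independent set = 5

By König's theorem:
- Min vertex cover = Max matching = 3
- Max independent set = Total vertices - Min vertex cover
- Max independent set = 8 - 3 = 5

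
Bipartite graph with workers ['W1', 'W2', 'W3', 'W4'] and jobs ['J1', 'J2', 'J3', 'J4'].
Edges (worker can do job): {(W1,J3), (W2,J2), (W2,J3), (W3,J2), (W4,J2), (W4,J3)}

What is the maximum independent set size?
Maximum independent set = 6

By König's theorem:
- Min vertex cover = Max matching = 2
- Max independent set = Total vertices - Min vertex cover
- Max independent set = 8 - 2 = 6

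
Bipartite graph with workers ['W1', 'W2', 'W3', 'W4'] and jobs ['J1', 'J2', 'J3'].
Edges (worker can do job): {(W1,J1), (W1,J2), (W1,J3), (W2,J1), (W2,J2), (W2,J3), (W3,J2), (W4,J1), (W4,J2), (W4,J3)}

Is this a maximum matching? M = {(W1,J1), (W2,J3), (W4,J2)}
Yes, size 3 is maximum

Proposed matching has size 3.
Maximum matching size for this graph: 3.

This is a maximum matching.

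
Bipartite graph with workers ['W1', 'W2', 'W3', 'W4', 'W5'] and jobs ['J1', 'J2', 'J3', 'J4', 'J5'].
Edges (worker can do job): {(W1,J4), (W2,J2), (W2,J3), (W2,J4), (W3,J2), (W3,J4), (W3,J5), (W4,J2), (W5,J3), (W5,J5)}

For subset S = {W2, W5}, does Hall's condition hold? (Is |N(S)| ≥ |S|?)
Yes: |N(S)| = 4, |S| = 2

Subset S = {W2, W5}
Neighbors N(S) = {J2, J3, J4, J5}

|N(S)| = 4, |S| = 2
Hall's condition: |N(S)| ≥ |S| is satisfied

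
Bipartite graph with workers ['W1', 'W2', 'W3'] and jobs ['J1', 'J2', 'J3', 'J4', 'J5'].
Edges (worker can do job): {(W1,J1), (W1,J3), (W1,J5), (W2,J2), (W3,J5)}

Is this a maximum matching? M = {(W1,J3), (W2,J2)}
No, size 2 is not maximum

Proposed matching has size 2.
Maximum matching size for this graph: 3.

This is NOT maximum - can be improved to size 3.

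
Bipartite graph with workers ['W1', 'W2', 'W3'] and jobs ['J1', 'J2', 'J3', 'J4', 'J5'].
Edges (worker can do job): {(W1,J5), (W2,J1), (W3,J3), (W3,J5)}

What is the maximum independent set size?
Maximum independent set = 5

By König's theorem:
- Min vertex cover = Max matching = 3
- Max independent set = Total vertices - Min vertex cover
- Max independent set = 8 - 3 = 5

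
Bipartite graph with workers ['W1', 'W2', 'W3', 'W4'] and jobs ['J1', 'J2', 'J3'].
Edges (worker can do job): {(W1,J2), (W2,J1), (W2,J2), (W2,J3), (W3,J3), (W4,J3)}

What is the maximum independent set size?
Maximum independent set = 4

By König's theorem:
- Min vertex cover = Max matching = 3
- Max independent set = Total vertices - Min vertex cover
- Max independent set = 7 - 3 = 4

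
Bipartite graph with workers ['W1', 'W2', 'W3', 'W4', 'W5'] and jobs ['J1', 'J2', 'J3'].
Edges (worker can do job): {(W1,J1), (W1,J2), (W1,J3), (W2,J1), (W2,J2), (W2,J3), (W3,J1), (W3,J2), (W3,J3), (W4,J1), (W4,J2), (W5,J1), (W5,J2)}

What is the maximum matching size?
Maximum matching size = 3

Maximum matching: {(W1,J3), (W3,J2), (W5,J1)}
Size: 3

This assigns 3 workers to 3 distinct jobs.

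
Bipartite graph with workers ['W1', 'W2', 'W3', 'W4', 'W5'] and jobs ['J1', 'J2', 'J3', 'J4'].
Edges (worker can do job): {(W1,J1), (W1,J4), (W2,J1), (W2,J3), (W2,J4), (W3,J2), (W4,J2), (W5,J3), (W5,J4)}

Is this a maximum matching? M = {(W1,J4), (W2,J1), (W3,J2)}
No, size 3 is not maximum

Proposed matching has size 3.
Maximum matching size for this graph: 4.

This is NOT maximum - can be improved to size 4.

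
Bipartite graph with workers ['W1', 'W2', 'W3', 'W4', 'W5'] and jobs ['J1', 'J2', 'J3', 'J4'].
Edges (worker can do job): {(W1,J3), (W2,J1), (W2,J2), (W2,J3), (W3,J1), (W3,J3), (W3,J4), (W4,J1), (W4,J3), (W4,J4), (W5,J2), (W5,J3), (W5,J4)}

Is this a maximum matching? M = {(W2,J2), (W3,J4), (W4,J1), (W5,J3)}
Yes, size 4 is maximum

Proposed matching has size 4.
Maximum matching size for this graph: 4.

This is a maximum matching.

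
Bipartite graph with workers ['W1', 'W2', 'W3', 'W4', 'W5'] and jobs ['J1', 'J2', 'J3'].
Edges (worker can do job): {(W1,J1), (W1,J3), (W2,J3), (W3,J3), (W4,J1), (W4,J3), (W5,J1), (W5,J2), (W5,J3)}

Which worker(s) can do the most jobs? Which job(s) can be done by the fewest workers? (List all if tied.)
Most versatile: W5 (3 jobs); Least covered: J2 (1 workers)

Worker degrees (jobs they can do): W1:2, W2:1, W3:1, W4:2, W5:3
Job degrees (workers who can do it): J1:3, J2:1, J3:5

Maximum worker degree is 3, achieved by: W5
Minimum job degree is 1, achieved by: J2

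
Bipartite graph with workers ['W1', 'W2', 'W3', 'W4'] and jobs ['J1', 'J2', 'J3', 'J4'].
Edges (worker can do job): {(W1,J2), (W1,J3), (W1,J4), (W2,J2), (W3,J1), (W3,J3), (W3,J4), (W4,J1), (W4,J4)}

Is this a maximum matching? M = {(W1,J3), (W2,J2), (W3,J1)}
No, size 3 is not maximum

Proposed matching has size 3.
Maximum matching size for this graph: 4.

This is NOT maximum - can be improved to size 4.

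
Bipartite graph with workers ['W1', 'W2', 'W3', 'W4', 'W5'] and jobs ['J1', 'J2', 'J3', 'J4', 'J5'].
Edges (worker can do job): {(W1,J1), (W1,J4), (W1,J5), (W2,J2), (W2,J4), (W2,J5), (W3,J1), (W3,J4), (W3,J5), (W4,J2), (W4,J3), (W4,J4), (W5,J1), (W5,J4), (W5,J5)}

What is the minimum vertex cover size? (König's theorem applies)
Minimum vertex cover size = 5

By König's theorem: in bipartite graphs,
min vertex cover = max matching = 5

Maximum matching has size 5, so minimum vertex cover also has size 5.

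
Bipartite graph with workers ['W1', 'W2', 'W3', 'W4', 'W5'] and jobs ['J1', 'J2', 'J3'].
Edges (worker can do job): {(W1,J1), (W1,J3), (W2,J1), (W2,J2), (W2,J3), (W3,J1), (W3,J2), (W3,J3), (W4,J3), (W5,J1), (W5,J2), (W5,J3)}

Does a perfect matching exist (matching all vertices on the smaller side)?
Yes, perfect matching exists (size 3)

Perfect matching: {(W3,J1), (W4,J3), (W5,J2)}
All 3 vertices on the smaller side are matched.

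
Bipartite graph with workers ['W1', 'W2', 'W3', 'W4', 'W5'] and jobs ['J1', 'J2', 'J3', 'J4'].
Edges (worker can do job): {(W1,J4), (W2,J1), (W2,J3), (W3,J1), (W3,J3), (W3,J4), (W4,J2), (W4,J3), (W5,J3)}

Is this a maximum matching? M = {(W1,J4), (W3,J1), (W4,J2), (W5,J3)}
Yes, size 4 is maximum

Proposed matching has size 4.
Maximum matching size for this graph: 4.

This is a maximum matching.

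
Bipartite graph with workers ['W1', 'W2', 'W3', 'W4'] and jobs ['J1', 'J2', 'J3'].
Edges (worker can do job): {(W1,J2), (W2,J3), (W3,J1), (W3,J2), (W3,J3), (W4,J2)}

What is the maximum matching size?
Maximum matching size = 3

Maximum matching: {(W2,J3), (W3,J1), (W4,J2)}
Size: 3

This assigns 3 workers to 3 distinct jobs.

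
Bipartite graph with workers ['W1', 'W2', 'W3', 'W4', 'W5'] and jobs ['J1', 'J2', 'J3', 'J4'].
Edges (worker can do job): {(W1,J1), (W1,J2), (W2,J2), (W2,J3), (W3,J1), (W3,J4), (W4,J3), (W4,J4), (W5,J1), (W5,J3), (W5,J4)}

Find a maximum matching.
Matching: {(W1,J2), (W3,J4), (W4,J3), (W5,J1)}

Maximum matching (size 4):
  W1 → J2
  W3 → J4
  W4 → J3
  W5 → J1

Each worker is assigned to at most one job, and each job to at most one worker.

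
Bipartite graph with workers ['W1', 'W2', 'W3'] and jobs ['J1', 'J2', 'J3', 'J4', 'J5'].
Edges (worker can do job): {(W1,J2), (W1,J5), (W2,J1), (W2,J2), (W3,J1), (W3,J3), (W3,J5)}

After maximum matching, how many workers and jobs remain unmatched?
Unmatched: 0 workers, 2 jobs

Maximum matching size: 3
Workers: 3 total, 3 matched, 0 unmatched
Jobs: 5 total, 3 matched, 2 unmatched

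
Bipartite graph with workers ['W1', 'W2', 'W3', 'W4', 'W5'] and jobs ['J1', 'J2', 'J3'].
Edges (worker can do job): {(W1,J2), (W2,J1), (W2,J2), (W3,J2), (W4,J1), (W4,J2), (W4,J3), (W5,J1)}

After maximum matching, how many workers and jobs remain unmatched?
Unmatched: 2 workers, 0 jobs

Maximum matching size: 3
Workers: 5 total, 3 matched, 2 unmatched
Jobs: 3 total, 3 matched, 0 unmatched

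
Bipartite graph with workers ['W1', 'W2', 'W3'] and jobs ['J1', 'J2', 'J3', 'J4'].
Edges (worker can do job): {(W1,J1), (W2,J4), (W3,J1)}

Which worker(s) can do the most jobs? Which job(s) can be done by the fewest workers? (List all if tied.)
Most versatile: W1, W2, W3 (1 jobs); Least covered: J2, J3 (0 workers)

Worker degrees (jobs they can do): W1:1, W2:1, W3:1
Job degrees (workers who can do it): J1:2, J2:0, J3:0, J4:1

Maximum worker degree is 1, achieved by: W1, W2, W3
Minimum job degree is 0, achieved by: J2, J3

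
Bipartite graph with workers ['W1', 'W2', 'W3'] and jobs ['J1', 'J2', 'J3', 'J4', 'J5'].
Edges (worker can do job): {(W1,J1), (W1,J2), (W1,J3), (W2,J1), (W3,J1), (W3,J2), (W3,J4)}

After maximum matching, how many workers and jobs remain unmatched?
Unmatched: 0 workers, 2 jobs

Maximum matching size: 3
Workers: 3 total, 3 matched, 0 unmatched
Jobs: 5 total, 3 matched, 2 unmatched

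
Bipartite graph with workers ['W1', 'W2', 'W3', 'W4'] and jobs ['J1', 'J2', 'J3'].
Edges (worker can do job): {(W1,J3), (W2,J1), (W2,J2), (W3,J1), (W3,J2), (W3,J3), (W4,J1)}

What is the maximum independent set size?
Maximum independent set = 4

By König's theorem:
- Min vertex cover = Max matching = 3
- Max independent set = Total vertices - Min vertex cover
- Max independent set = 7 - 3 = 4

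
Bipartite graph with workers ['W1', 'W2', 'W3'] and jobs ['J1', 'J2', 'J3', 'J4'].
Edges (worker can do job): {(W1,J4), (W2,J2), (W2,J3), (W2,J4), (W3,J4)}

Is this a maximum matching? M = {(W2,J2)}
No, size 1 is not maximum

Proposed matching has size 1.
Maximum matching size for this graph: 2.

This is NOT maximum - can be improved to size 2.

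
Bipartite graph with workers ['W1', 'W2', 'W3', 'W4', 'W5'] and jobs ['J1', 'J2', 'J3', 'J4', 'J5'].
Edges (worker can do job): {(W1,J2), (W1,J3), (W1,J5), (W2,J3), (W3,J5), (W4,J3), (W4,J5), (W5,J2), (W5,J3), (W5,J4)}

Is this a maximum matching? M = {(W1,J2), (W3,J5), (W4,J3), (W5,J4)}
Yes, size 4 is maximum

Proposed matching has size 4.
Maximum matching size for this graph: 4.

This is a maximum matching.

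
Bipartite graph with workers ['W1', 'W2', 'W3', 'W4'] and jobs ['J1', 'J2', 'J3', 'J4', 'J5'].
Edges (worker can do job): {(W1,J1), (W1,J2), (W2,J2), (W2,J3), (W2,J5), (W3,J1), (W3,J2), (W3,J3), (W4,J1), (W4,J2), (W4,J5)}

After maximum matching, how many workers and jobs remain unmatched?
Unmatched: 0 workers, 1 jobs

Maximum matching size: 4
Workers: 4 total, 4 matched, 0 unmatched
Jobs: 5 total, 4 matched, 1 unmatched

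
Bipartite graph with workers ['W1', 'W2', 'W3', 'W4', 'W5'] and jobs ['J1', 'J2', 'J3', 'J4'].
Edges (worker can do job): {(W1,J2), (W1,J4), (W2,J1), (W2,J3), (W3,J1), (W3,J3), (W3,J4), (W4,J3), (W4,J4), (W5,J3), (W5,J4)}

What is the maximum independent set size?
Maximum independent set = 5

By König's theorem:
- Min vertex cover = Max matching = 4
- Max independent set = Total vertices - Min vertex cover
- Max independent set = 9 - 4 = 5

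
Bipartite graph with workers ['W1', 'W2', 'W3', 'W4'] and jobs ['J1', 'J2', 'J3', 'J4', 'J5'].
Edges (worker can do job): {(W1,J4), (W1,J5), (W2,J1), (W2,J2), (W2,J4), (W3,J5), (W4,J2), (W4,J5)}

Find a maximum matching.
Matching: {(W1,J4), (W2,J1), (W3,J5), (W4,J2)}

Maximum matching (size 4):
  W1 → J4
  W2 → J1
  W3 → J5
  W4 → J2

Each worker is assigned to at most one job, and each job to at most one worker.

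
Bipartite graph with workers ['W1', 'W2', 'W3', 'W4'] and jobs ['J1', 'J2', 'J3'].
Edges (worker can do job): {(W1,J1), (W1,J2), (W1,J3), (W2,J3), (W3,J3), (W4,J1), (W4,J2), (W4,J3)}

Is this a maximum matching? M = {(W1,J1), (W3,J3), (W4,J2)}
Yes, size 3 is maximum

Proposed matching has size 3.
Maximum matching size for this graph: 3.

This is a maximum matching.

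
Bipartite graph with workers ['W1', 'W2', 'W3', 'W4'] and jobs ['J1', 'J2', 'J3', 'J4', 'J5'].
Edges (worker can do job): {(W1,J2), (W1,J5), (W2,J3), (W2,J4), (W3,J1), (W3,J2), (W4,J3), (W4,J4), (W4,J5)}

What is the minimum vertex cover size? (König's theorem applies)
Minimum vertex cover size = 4

By König's theorem: in bipartite graphs,
min vertex cover = max matching = 4

Maximum matching has size 4, so minimum vertex cover also has size 4.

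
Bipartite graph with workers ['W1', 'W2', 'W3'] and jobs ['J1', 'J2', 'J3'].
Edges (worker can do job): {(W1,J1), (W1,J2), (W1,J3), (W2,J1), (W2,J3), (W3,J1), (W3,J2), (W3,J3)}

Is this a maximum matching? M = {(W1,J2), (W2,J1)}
No, size 2 is not maximum

Proposed matching has size 2.
Maximum matching size for this graph: 3.

This is NOT maximum - can be improved to size 3.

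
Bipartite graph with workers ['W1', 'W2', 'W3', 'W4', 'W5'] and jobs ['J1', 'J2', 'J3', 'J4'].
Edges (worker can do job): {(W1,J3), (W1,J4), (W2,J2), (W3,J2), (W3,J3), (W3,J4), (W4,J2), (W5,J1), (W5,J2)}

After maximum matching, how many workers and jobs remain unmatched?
Unmatched: 1 workers, 0 jobs

Maximum matching size: 4
Workers: 5 total, 4 matched, 1 unmatched
Jobs: 4 total, 4 matched, 0 unmatched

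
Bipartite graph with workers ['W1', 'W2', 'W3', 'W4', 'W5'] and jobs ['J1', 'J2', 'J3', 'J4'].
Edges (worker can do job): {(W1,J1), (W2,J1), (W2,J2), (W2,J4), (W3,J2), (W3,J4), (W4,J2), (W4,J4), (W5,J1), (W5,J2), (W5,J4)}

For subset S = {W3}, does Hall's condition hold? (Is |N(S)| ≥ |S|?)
Yes: |N(S)| = 2, |S| = 1

Subset S = {W3}
Neighbors N(S) = {J2, J4}

|N(S)| = 2, |S| = 1
Hall's condition: |N(S)| ≥ |S| is satisfied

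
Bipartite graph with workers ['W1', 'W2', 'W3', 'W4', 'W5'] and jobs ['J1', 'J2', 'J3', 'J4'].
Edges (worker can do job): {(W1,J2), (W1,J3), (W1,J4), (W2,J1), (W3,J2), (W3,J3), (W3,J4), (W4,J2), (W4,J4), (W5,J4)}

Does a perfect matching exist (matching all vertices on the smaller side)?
Yes, perfect matching exists (size 4)

Perfect matching: {(W1,J3), (W2,J1), (W3,J4), (W4,J2)}
All 4 vertices on the smaller side are matched.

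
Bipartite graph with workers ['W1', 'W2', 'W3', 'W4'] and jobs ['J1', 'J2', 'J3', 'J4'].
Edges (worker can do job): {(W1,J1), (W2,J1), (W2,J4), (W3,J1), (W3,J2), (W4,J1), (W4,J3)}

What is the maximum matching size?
Maximum matching size = 4

Maximum matching: {(W1,J1), (W2,J4), (W3,J2), (W4,J3)}
Size: 4

This assigns 4 workers to 4 distinct jobs.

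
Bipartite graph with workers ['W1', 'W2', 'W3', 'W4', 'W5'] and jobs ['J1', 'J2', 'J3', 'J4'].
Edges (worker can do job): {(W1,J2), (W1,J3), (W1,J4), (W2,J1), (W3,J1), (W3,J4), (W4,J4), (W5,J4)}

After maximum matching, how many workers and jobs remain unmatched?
Unmatched: 2 workers, 1 jobs

Maximum matching size: 3
Workers: 5 total, 3 matched, 2 unmatched
Jobs: 4 total, 3 matched, 1 unmatched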